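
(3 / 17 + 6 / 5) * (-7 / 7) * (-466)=54522 / 85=641.44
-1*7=-7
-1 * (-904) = 904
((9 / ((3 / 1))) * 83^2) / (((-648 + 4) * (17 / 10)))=-103335 / 5474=-18.88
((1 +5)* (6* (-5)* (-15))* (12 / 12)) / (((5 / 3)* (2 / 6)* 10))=486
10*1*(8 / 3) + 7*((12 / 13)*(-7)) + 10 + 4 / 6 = -308 / 39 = -7.90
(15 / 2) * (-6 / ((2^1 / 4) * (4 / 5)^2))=-1125 / 8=-140.62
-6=-6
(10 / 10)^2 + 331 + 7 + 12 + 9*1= 360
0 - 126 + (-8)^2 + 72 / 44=-60.36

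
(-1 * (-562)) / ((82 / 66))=18546 / 41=452.34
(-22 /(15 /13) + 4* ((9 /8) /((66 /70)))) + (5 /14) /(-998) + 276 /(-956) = -8035026313 /550985820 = -14.58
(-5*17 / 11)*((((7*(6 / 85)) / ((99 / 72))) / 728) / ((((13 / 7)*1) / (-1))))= 42 / 20449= 0.00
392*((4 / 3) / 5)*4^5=107042.13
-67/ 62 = -1.08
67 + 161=228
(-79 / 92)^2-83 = -696271 / 8464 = -82.26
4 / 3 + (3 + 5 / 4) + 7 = 151 / 12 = 12.58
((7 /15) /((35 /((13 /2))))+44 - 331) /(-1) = 43037 /150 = 286.91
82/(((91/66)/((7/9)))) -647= -23429/39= -600.74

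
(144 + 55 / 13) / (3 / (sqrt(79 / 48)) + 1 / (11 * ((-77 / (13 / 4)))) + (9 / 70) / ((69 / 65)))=-8339410817276 / 2616570518873 + 140412391420224 * sqrt(237) / 34015416745349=60.36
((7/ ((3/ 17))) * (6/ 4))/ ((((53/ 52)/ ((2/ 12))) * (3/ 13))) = 20111/ 477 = 42.16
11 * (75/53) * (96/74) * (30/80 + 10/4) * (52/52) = 113850/1961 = 58.06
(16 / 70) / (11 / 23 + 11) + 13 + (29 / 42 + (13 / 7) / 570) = 300946 / 21945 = 13.71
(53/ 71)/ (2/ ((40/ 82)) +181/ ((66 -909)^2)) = 0.18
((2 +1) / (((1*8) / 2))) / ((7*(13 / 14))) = 0.12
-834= -834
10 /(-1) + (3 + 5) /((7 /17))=9.43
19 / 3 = 6.33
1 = 1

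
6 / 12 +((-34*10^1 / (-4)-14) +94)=331 / 2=165.50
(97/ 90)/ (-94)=-0.01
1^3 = 1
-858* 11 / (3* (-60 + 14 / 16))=2288 / 43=53.21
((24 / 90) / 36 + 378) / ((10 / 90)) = 3402.07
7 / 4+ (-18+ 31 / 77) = -4881 / 308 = -15.85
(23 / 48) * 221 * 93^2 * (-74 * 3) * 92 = -37412399817 / 2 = -18706199908.50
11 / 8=1.38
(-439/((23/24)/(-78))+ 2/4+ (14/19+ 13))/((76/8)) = 31241147/8303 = 3762.63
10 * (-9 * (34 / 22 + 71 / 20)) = -10089 / 22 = -458.59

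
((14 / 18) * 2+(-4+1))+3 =14 / 9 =1.56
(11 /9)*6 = 22 /3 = 7.33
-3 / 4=-0.75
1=1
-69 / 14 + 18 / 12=-24 / 7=-3.43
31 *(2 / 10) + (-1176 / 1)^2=6914911 / 5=1382982.20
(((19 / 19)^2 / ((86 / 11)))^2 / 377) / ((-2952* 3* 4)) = -0.00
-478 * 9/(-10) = 2151/5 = 430.20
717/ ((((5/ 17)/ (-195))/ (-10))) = 4753710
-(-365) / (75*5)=73 / 75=0.97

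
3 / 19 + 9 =174 / 19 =9.16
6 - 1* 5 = 1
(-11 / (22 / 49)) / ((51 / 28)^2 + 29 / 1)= -19208 / 25337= -0.76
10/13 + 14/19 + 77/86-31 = -607491/21242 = -28.60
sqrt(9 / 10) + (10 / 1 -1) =3 * sqrt(10) / 10 + 9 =9.95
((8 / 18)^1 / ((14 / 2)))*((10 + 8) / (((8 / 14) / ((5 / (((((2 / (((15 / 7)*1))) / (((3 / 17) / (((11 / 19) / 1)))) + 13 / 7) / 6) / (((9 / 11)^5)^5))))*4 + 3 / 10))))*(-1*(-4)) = 58901922711927189097794006308292 / 15949228883964853303167622098455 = 3.69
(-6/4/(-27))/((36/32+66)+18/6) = 4/5049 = 0.00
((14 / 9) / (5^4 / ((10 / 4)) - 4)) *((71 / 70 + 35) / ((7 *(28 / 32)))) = 10084 / 271215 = 0.04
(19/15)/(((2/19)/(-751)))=-271111/30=-9037.03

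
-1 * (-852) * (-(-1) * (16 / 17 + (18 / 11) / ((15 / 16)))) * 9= 19262016 / 935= 20601.09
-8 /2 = -4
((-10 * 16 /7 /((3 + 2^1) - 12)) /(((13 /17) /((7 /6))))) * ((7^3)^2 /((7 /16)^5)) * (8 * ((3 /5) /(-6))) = -1140850688 /39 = -29252581.74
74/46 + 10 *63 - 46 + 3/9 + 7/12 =161881/276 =586.53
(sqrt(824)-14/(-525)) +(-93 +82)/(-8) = 841/600 +2*sqrt(206) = 30.11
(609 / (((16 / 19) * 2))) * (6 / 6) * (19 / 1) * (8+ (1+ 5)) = 1538943 / 16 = 96183.94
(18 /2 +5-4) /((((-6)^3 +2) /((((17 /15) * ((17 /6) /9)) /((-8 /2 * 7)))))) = 289 /485352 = 0.00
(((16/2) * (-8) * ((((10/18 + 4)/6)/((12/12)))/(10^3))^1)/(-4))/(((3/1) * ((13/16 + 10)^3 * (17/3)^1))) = 167936/297071512875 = 0.00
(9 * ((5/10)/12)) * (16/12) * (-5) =-5/2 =-2.50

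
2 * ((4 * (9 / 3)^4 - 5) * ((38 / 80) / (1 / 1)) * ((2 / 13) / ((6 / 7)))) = 42427 / 780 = 54.39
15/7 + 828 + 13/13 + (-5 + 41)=6070/7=867.14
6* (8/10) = 24/5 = 4.80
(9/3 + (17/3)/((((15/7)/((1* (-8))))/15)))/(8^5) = -943/98304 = -0.01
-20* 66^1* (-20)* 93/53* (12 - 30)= -44193600/53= -833841.51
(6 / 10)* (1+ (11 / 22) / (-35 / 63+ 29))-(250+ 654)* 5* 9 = -104139237 / 2560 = -40679.39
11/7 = 1.57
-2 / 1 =-2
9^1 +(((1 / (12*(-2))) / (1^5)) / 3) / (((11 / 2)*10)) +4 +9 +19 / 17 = 1556263 / 67320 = 23.12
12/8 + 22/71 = 257/142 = 1.81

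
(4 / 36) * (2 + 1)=1 / 3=0.33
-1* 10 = -10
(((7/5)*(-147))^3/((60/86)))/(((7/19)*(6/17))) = -240201963267/2500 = -96080785.31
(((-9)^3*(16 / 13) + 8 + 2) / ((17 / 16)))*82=-15132608 / 221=-68473.34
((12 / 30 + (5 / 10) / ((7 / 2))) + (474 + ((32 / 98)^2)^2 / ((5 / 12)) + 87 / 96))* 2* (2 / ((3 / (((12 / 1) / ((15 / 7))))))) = 146188094651 / 41177150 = 3550.22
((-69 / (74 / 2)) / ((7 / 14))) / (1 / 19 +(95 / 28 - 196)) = 73416 / 3790243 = 0.02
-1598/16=-799/8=-99.88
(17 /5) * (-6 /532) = -51 /1330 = -0.04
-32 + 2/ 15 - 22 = -808/ 15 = -53.87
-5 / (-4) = 5 / 4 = 1.25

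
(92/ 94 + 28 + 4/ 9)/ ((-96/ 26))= -80899/ 10152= -7.97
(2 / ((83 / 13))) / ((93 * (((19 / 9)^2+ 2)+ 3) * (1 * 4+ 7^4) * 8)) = 27 / 1458479320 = 0.00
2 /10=1 /5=0.20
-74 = -74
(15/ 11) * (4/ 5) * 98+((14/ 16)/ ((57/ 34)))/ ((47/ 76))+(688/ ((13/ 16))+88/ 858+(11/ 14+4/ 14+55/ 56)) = 1080212401/ 1129128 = 956.68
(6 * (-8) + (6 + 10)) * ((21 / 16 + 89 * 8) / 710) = -11413 / 355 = -32.15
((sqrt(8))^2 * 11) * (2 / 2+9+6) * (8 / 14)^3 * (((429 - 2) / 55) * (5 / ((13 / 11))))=5496832 / 637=8629.25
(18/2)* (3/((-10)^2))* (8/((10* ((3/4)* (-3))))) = -12/125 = -0.10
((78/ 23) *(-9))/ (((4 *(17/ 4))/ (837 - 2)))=-586170/ 391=-1499.16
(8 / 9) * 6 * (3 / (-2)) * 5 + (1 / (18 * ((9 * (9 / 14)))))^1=-29153 / 729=-39.99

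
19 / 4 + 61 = 263 / 4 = 65.75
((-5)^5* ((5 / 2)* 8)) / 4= -15625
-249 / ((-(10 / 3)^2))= 2241 / 100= 22.41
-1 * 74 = -74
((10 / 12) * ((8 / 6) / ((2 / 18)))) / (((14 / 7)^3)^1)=5 / 4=1.25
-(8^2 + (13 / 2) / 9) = -1165 / 18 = -64.72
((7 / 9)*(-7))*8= -392 / 9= -43.56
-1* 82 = -82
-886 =-886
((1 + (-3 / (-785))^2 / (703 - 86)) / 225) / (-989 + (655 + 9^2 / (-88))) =-33458553392 / 2521339570175625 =-0.00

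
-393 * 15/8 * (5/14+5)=-442125/112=-3947.54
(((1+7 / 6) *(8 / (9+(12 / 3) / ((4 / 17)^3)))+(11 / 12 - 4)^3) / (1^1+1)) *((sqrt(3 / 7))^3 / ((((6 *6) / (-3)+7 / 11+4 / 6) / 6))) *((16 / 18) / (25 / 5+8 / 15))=1081693415 *sqrt(21) / 13403237736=0.37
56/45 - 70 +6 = -2824/45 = -62.76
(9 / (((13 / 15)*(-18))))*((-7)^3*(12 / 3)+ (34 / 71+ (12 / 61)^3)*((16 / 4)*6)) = 164418841230 / 209503463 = 784.80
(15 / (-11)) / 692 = -15 / 7612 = -0.00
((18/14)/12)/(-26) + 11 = 8005/728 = 11.00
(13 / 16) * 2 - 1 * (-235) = 1893 / 8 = 236.62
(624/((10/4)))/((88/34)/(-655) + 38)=1389648/211543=6.57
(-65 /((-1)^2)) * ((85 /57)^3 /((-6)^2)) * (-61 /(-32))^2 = -148535343125 /6826954752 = -21.76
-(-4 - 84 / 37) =232 / 37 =6.27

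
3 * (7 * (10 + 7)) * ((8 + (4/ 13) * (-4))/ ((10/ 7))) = 109956/ 65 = 1691.63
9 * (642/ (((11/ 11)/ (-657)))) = -3796146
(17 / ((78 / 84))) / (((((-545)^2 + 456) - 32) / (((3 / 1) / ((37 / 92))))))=0.00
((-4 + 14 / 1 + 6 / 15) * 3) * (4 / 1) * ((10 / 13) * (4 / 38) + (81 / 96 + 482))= 11451111 / 190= 60269.01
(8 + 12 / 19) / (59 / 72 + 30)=11808 / 42161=0.28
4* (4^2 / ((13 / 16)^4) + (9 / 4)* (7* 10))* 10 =221877340 / 28561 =7768.54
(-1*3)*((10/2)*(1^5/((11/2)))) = -30/11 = -2.73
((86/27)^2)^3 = 404567235136/387420489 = 1044.26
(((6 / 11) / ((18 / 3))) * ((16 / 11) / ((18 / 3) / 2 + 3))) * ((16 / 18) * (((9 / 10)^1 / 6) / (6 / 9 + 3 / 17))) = 272 / 78045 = 0.00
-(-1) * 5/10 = 0.50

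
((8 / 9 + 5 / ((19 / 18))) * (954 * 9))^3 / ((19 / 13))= 77107973372596.66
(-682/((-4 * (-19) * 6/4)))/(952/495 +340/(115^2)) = -3.07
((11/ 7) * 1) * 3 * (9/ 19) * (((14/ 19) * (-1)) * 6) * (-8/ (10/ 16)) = 228096/ 1805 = 126.37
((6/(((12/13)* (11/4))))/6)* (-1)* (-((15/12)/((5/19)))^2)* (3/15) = 4693/2640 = 1.78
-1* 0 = 0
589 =589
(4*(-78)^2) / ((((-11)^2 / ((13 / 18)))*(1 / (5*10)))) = 878800 / 121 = 7262.81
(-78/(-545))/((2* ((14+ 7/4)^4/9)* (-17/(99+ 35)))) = -445952/5405599395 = -0.00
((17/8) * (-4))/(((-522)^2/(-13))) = 221/544968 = 0.00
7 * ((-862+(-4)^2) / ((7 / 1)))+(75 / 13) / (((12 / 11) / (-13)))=-3659 / 4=-914.75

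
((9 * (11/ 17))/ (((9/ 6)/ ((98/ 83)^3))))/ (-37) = -62118672/ 359654023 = -0.17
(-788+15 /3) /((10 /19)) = -14877 /10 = -1487.70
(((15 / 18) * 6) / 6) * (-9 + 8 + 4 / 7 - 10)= -365 / 42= -8.69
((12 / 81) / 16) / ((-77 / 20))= -5 / 2079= -0.00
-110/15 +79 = 215/3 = 71.67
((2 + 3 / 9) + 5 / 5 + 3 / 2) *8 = 116 / 3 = 38.67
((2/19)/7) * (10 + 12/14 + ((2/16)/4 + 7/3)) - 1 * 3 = -125179/44688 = -2.80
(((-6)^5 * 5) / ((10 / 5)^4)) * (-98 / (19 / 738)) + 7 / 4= 702989413 / 76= 9249860.70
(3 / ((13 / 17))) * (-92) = -4692 / 13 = -360.92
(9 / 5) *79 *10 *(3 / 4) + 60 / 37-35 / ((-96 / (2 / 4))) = 7589231 / 7104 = 1068.30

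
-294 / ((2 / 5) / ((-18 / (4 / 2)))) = 6615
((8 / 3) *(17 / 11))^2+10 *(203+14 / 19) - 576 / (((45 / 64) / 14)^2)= -39020156542 / 172425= -226302.20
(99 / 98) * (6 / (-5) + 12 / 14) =-594 / 1715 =-0.35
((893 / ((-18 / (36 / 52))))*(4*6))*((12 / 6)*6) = -128592 / 13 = -9891.69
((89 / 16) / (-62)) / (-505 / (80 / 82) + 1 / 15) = 1335 / 7701268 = 0.00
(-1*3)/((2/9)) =-27/2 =-13.50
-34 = -34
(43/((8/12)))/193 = 129/386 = 0.33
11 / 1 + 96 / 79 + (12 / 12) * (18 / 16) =8431 / 632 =13.34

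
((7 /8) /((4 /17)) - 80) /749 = -2441 /23968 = -0.10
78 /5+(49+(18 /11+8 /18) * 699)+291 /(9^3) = 20307904 /13365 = 1519.48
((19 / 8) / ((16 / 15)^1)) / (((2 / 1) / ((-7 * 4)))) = -1995 / 64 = -31.17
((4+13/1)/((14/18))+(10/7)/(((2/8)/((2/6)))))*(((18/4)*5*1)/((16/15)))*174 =9767925/112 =87213.62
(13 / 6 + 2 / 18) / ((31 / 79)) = 5.80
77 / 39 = 1.97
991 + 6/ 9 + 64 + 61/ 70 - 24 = 216833/ 210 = 1032.54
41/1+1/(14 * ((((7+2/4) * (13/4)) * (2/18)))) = 18667/455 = 41.03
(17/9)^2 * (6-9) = -289/27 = -10.70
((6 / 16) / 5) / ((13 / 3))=9 / 520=0.02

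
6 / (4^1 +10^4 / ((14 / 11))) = 21 / 27514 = 0.00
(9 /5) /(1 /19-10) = -19 /105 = -0.18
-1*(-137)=137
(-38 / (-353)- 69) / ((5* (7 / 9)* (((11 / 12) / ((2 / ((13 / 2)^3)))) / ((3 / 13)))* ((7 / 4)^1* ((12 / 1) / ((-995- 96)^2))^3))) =-492125039104859119188948 / 27171078935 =-18112090443009.09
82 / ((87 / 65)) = 61.26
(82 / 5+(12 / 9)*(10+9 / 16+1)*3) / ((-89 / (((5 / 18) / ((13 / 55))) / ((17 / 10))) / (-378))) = 7236075 / 39338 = 183.95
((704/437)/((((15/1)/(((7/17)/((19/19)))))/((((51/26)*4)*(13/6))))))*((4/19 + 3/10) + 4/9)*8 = 1399552/243675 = 5.74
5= 5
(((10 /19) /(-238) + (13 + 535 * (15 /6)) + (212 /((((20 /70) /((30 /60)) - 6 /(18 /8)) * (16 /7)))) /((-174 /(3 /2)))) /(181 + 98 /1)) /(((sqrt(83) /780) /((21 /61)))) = 4053229131835 * sqrt(83) /258751460176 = 142.71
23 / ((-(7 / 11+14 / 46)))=-5819 / 238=-24.45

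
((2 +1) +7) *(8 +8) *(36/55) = 1152/11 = 104.73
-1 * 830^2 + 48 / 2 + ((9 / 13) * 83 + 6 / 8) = -35818525 / 52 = -688817.79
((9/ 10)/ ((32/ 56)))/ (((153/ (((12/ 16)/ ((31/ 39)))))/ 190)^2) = 19217835/ 8887328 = 2.16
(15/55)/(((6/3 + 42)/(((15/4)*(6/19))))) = 0.01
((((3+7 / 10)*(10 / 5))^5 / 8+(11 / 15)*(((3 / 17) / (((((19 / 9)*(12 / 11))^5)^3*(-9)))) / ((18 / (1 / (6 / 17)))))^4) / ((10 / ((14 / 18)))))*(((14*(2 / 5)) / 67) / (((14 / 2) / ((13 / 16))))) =14256585658795134991831352057319200410233484507370907420196685090334915346242967037129542655918930028437986743123768093972659 / 6811657951072546512378172175002204304570926107041790163484950461285261633981307288921948269004628428261699816500756480000000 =2.09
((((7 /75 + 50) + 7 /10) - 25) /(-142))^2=0.03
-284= -284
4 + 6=10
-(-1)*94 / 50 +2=97 / 25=3.88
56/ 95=0.59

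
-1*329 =-329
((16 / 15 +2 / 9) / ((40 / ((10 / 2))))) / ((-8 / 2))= -0.04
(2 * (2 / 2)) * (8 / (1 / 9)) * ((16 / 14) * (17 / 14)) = 9792 / 49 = 199.84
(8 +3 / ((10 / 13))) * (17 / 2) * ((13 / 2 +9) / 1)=62713 / 40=1567.82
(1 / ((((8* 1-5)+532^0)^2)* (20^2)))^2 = 1 / 40960000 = 0.00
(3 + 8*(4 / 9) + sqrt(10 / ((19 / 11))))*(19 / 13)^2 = 19*sqrt(2090) / 169 + 21299 / 1521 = 19.14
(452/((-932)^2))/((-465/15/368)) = -10396/1682959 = -0.01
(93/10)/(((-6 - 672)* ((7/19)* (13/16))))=-2356/51415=-0.05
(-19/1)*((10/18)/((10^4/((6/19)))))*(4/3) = -1/2250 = -0.00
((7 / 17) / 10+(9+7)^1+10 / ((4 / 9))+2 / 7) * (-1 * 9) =-207918 / 595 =-349.44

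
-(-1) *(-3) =-3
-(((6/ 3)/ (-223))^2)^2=-0.00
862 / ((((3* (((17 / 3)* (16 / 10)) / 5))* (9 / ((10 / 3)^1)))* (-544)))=-53875 / 499392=-0.11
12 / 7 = 1.71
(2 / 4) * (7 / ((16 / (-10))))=-35 / 16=-2.19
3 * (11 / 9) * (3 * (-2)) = -22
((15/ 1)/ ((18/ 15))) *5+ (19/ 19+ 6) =139/ 2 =69.50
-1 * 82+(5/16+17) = -1035/16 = -64.69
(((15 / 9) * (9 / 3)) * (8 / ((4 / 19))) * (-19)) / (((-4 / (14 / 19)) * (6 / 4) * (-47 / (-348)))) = 154280 / 47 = 3282.55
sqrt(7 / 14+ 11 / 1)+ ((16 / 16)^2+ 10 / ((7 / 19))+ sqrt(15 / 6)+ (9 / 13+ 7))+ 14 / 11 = sqrt(10) / 2+ sqrt(46) / 2+ 37145 / 1001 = 42.08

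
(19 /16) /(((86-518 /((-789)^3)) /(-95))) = -886560169545 /675848647232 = -1.31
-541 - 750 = -1291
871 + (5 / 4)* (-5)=3459 / 4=864.75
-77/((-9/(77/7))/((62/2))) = 26257/9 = 2917.44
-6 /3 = -2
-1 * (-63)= 63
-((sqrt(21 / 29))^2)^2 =-441 / 841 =-0.52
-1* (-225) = 225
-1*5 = -5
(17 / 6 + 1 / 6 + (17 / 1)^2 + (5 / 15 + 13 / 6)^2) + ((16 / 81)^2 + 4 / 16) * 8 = 7887953 / 26244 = 300.56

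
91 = 91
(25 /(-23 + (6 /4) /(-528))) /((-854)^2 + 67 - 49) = -4400 /2952708699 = -0.00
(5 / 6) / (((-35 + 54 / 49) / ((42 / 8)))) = -1715 / 13288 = -0.13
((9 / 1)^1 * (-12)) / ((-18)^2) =-1 / 3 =-0.33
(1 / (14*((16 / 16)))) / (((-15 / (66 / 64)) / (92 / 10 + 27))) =-1991 / 11200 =-0.18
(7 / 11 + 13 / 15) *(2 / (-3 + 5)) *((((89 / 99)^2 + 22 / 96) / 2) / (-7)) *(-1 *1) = 720409 / 6468660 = 0.11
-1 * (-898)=898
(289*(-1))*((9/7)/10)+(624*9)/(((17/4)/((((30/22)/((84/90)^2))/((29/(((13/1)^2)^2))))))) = 5413353203439/2657270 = 2037185.99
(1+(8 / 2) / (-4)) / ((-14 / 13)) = 0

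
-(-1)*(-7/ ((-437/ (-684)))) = -252/ 23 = -10.96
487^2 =237169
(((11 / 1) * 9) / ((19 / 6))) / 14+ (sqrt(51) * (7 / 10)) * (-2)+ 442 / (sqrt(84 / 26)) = 238.14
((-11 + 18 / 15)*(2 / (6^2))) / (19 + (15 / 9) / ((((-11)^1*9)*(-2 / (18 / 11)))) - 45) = 5929 / 282990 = 0.02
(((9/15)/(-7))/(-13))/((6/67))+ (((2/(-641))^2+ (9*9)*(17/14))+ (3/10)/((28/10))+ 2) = 100.54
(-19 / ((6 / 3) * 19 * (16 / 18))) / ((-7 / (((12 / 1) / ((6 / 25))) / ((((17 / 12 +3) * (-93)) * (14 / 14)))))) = -225 / 23002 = -0.01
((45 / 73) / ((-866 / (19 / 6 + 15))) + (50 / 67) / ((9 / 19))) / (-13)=-0.12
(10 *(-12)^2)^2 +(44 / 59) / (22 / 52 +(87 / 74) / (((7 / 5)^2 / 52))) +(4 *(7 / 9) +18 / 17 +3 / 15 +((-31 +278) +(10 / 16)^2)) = 8927466432994193509 / 4304775539520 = 2073851.78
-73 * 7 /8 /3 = -511 /24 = -21.29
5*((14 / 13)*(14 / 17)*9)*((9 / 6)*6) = 79380 / 221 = 359.19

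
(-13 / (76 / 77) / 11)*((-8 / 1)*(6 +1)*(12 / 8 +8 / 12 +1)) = 637 / 3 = 212.33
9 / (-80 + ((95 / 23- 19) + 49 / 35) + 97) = 1035 / 406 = 2.55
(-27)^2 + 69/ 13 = 9546/ 13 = 734.31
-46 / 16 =-23 / 8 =-2.88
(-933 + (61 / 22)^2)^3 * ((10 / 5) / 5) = -89825707146836051 / 283449760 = -316901687.08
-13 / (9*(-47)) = 13 / 423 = 0.03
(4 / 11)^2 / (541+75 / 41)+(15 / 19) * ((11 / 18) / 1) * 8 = 37030757 / 9593727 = 3.86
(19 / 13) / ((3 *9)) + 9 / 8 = 3311 / 2808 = 1.18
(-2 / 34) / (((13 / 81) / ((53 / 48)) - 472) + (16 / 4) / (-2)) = 1431 / 11527462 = 0.00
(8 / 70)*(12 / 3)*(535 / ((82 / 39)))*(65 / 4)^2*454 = 4002219975 / 287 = 13945017.33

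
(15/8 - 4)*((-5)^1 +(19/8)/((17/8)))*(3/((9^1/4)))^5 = 34.77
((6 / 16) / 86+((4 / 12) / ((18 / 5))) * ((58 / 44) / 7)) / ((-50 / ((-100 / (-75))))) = -31177 / 53638200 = -0.00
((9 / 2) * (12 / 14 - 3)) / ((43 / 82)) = -5535 / 301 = -18.39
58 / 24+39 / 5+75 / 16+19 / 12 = 16.49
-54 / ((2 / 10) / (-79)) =21330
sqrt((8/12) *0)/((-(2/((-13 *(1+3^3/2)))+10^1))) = 0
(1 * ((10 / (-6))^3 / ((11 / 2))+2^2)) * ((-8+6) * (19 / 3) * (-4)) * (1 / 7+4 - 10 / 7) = 386992 / 891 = 434.33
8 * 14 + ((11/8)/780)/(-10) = 112.00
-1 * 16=-16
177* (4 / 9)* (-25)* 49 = -289100 / 3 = -96366.67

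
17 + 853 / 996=17785 / 996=17.86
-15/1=-15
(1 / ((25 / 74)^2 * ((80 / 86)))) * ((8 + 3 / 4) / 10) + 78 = 4312069 / 50000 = 86.24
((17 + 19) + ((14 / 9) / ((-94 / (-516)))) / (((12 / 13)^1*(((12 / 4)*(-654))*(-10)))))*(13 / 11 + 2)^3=2562015115975 / 2209263012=1159.67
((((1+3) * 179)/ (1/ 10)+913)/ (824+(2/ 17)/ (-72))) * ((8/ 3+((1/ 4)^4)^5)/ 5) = 3621553807383779553/ 693086775295344640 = 5.23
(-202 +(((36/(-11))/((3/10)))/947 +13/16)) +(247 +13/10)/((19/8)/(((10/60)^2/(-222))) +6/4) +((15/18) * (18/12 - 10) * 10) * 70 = -54404847895587/10544504080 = -5159.55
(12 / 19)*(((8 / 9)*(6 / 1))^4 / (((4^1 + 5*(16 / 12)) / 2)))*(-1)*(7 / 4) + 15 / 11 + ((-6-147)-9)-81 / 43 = -26706968 / 80883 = -330.19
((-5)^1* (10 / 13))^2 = 2500 / 169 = 14.79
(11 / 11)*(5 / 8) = 5 / 8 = 0.62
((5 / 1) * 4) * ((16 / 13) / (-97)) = -320 / 1261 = -0.25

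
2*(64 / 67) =128 / 67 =1.91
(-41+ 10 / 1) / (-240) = 31 / 240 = 0.13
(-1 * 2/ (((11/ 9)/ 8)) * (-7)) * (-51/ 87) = -17136/ 319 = -53.72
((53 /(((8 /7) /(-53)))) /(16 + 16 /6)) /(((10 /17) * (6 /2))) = -74.61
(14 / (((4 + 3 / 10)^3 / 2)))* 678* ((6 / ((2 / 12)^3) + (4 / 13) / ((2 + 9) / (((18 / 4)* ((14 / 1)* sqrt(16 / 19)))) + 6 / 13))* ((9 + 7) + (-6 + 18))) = 1308059397324288000 / 150873516791 -76620031488000* sqrt(19) / 150873516791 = 8667693.62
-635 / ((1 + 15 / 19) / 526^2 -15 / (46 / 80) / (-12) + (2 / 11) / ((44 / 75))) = -2322480250255 / 9084507193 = -255.65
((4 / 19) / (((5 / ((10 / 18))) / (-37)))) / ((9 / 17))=-2516 / 1539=-1.63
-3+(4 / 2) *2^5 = 61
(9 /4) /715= 9 /2860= 0.00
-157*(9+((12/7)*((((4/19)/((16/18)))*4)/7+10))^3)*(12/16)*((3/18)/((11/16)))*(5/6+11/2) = -443778595840410/467184179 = -949900.74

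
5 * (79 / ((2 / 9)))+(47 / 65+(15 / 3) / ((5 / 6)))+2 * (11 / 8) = 464613 / 260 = 1786.97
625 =625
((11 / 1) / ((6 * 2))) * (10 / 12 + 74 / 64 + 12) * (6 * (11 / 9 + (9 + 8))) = 1402.07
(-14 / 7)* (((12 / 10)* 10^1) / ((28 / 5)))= -30 / 7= -4.29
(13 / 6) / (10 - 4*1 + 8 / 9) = 39 / 124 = 0.31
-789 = -789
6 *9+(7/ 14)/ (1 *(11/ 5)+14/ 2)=4973/ 92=54.05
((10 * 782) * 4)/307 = 31280/307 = 101.89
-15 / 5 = -3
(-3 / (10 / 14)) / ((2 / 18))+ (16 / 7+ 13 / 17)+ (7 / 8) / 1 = -161243 / 4760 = -33.87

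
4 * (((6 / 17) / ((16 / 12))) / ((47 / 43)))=774 / 799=0.97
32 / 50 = 16 / 25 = 0.64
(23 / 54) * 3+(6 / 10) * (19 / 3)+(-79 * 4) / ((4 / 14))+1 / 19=-1882487 / 1710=-1100.87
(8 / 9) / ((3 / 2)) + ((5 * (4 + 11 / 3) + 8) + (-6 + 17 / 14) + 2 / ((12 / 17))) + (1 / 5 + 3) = 45524 / 945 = 48.17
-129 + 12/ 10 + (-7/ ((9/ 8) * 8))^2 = -51514/ 405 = -127.20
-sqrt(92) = -2 * sqrt(23) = -9.59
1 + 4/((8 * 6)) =13/12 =1.08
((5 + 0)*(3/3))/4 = 5/4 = 1.25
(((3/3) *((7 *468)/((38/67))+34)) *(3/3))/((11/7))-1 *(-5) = 773789/209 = 3702.34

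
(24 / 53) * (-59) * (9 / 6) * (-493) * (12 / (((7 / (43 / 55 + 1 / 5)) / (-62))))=-42069575232 / 20405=-2061728.75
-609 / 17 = -35.82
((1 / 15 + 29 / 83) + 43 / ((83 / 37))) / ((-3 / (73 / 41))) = -1779959 / 153135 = -11.62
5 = 5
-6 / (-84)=1 / 14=0.07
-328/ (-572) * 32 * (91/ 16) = 104.36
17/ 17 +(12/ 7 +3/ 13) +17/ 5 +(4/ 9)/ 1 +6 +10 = 93323/ 4095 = 22.79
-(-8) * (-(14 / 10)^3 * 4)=-10976 / 125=-87.81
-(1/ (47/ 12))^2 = -144/ 2209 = -0.07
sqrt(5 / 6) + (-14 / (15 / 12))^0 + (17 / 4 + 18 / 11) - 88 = -3569 / 44 + sqrt(30) / 6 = -80.20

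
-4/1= -4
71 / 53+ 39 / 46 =5333 / 2438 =2.19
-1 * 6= -6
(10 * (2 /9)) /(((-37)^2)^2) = 20 /16867449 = 0.00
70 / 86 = 35 / 43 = 0.81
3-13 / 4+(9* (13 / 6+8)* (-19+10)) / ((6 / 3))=-412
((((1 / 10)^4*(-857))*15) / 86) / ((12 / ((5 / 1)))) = -857 / 137600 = -0.01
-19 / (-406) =19 / 406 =0.05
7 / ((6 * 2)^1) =7 / 12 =0.58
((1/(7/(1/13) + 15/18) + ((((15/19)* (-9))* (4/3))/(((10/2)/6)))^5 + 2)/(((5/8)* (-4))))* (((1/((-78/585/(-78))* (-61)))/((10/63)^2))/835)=-34623.96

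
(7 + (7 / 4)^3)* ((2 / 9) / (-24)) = -791 / 6912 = -0.11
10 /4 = 5 /2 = 2.50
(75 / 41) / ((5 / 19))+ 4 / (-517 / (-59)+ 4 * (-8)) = 381059 / 56211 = 6.78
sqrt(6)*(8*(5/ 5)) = 8*sqrt(6) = 19.60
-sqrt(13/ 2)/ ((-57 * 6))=sqrt(26)/ 684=0.01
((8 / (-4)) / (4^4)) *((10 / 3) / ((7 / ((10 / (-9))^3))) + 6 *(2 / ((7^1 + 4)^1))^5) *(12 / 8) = 100473167 / 13149492048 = 0.01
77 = 77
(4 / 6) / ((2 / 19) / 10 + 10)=190 / 2853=0.07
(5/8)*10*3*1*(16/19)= 300/19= 15.79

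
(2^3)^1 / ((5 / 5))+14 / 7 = 10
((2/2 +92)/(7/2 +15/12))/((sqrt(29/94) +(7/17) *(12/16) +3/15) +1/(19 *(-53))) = -54780089363280/278886075673 +1147561893600 *sqrt(2726)/278886075673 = 18.41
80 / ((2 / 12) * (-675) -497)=-160 / 1219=-0.13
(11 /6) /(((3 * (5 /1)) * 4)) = 11 /360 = 0.03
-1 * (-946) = 946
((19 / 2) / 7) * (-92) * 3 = -2622 / 7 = -374.57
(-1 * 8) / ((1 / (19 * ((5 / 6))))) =-380 / 3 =-126.67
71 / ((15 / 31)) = 2201 / 15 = 146.73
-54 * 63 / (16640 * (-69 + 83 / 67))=113967 / 37772800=0.00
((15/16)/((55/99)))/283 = 27/4528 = 0.01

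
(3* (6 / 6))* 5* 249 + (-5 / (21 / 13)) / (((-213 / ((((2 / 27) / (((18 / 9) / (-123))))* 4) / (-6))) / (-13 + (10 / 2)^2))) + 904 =186773543 / 40257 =4639.53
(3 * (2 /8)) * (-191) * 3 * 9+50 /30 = -46393 /12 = -3866.08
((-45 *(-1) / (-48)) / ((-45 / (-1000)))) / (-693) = 125 / 4158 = 0.03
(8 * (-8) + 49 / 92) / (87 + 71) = -5839 / 14536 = -0.40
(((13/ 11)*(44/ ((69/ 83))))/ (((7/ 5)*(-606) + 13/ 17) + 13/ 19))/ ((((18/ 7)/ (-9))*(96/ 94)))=0.25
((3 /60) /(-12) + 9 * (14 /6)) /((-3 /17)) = -85663 /720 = -118.98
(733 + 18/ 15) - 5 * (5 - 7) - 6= 3691/ 5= 738.20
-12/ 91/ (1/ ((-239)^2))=-685452/ 91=-7532.44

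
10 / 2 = 5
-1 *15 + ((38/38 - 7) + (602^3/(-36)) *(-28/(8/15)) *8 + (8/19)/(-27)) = 1305730729099/513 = 2545284072.32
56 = 56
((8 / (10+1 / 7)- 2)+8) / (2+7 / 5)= 2410 / 1207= 2.00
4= 4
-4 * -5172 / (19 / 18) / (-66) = -62064 / 209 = -296.96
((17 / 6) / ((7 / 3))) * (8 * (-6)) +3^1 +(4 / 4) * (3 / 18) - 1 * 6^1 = -2567 / 42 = -61.12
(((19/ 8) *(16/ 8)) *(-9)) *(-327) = 55917/ 4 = 13979.25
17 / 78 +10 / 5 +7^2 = 3995 / 78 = 51.22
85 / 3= 28.33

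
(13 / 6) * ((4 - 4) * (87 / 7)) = 0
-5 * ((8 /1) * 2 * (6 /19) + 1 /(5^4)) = -60019 /2375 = -25.27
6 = 6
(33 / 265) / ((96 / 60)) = 0.08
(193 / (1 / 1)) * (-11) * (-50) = 106150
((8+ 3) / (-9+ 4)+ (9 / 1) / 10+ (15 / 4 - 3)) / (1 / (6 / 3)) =-11 / 10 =-1.10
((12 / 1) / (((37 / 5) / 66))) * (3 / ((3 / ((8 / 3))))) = 10560 / 37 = 285.41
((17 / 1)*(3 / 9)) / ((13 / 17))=289 / 39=7.41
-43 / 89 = -0.48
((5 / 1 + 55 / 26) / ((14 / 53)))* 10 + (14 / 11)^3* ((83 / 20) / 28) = 163315736 / 605605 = 269.67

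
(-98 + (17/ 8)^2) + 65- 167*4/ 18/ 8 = -19079/ 576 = -33.12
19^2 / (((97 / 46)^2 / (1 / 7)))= 763876 / 65863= 11.60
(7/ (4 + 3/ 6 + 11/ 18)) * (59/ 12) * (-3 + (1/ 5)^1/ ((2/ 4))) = -16107/ 920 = -17.51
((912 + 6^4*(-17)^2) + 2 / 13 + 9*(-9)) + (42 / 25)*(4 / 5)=609986809 / 1625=375376.50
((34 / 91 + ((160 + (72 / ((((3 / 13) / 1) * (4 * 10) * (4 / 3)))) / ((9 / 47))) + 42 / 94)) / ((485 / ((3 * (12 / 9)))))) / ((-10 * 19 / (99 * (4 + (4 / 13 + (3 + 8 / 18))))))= -6.38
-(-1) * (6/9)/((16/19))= 19/24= 0.79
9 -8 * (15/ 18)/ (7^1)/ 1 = 169/ 21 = 8.05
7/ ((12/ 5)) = 35/ 12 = 2.92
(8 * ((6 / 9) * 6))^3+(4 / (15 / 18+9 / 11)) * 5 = 3573032 / 109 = 32780.11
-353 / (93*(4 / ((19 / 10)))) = -6707 / 3720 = -1.80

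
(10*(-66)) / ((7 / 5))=-471.43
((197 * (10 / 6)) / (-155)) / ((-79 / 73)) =14381 / 7347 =1.96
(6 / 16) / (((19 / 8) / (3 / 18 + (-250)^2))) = 375001 / 38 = 9868.45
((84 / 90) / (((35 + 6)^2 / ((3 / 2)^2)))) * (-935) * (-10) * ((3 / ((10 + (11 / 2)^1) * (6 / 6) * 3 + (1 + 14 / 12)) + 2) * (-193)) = -4647.66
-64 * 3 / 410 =-96 / 205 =-0.47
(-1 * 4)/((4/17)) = -17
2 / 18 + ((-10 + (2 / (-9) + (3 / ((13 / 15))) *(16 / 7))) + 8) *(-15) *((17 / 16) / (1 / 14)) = -297049 / 234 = -1269.44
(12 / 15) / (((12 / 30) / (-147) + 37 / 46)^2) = 914492880 / 734572609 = 1.24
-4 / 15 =-0.27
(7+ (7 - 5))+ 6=15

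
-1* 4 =-4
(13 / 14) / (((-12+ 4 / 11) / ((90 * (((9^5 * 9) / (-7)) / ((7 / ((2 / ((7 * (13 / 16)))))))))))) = 263063295 / 9604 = 27391.01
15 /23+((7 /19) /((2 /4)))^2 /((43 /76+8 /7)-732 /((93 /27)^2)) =8619590311 /13402700415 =0.64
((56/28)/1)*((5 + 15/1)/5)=8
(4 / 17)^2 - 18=-5186 / 289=-17.94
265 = 265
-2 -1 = -3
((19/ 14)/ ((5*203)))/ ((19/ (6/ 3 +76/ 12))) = 5/ 8526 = 0.00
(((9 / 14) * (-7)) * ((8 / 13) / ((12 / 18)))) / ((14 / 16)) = -432 / 91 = -4.75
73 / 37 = 1.97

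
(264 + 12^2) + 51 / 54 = 7361 / 18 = 408.94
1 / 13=0.08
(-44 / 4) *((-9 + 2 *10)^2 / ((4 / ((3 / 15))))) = -1331 / 20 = -66.55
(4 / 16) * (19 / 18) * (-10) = -95 / 36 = -2.64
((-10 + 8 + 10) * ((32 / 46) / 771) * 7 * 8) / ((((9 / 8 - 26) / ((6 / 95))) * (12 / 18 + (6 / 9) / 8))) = -458752 / 335242365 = -0.00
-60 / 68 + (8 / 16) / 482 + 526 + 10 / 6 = 25898875 / 49164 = 526.79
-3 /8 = -0.38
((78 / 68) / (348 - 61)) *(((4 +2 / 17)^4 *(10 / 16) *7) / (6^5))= 97540625 / 150891043104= 0.00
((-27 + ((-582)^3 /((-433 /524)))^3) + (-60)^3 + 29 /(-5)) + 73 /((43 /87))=236994999526969889720084513286301231 /17454288455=13578038436684578656465460.00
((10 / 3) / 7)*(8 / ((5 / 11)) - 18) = -4 / 21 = -0.19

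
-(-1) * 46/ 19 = 46/ 19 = 2.42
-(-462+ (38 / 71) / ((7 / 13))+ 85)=186875 / 497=376.01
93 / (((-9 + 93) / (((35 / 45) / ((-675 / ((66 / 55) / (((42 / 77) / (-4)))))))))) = 341 / 30375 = 0.01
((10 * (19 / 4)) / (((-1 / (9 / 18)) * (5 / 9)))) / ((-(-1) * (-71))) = 171 / 284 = 0.60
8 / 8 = 1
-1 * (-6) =6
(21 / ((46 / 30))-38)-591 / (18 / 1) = -7885 / 138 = -57.14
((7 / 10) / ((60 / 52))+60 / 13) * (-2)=-10183 / 975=-10.44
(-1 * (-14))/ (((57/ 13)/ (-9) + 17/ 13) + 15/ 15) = 546/ 71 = 7.69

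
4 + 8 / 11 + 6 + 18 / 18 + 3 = 162 / 11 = 14.73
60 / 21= 20 / 7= 2.86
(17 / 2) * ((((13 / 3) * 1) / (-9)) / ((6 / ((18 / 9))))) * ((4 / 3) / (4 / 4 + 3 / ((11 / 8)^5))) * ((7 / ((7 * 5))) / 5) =-71184542 / 1575581625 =-0.05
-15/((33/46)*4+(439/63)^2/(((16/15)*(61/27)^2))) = -335485360/263646043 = -1.27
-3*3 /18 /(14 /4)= -1 /7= -0.14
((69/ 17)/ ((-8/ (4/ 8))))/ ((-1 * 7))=69/ 1904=0.04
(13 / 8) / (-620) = -13 / 4960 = -0.00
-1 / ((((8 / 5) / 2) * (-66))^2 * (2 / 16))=-0.00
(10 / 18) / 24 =0.02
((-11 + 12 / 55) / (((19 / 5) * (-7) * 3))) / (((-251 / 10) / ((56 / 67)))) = -47440 / 10544259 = -0.00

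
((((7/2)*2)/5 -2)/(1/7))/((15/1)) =-7/25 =-0.28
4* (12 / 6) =8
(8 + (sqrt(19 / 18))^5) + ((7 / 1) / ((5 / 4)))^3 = 361 * sqrt(38) / 1944 + 22952 / 125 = 184.76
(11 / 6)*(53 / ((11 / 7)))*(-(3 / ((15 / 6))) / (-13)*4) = 1484 / 65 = 22.83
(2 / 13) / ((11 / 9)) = 18 / 143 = 0.13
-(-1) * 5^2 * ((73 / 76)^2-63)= -8963975 / 5776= -1551.93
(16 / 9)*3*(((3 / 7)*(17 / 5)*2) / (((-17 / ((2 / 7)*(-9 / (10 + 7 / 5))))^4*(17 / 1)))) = 5184000 / 182936467830487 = 0.00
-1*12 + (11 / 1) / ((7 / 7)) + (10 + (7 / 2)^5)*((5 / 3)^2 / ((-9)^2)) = 44983 / 2592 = 17.35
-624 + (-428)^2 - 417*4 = 180892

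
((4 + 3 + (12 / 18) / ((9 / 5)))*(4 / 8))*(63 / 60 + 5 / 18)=47561 / 9720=4.89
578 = 578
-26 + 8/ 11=-278/ 11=-25.27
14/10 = 7/5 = 1.40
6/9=2/3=0.67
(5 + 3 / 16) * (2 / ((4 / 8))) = 83 / 4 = 20.75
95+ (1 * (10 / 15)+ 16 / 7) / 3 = 6047 / 63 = 95.98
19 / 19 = 1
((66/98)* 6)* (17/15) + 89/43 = 70051/10535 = 6.65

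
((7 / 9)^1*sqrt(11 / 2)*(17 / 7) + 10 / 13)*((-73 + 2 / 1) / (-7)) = 710 / 91 + 1207*sqrt(22) / 126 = 52.73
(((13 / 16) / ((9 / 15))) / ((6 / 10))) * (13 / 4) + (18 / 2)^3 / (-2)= -205727 / 576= -357.16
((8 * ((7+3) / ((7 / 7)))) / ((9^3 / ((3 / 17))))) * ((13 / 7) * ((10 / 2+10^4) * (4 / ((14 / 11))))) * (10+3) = 991962400 / 67473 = 14701.62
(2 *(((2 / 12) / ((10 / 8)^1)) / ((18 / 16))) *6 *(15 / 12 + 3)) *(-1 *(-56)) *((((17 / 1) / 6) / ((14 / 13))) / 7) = 120224 / 945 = 127.22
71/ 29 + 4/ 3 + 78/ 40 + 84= 156133/ 1740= 89.73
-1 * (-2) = 2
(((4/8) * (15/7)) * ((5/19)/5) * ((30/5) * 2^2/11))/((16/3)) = 135/5852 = 0.02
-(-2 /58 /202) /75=1 /439350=0.00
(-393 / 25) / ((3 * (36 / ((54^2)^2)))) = -30941676 / 25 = -1237667.04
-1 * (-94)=94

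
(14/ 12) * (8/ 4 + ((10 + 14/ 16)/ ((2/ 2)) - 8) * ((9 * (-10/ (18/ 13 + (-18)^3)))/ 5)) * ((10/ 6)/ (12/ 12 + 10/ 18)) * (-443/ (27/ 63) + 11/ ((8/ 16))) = -1026968125/ 404256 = -2540.39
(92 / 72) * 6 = 23 / 3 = 7.67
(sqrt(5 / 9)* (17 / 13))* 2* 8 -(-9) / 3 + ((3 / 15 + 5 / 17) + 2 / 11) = 3437 / 935 + 272* sqrt(5) / 39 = 19.27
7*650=4550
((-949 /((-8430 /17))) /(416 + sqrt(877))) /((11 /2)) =0.00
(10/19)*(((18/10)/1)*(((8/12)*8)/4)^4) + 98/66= 8425/1881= 4.48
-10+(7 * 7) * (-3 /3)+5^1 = -54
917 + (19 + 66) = 1002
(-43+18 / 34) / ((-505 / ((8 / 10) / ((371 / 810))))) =467856 / 3185035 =0.15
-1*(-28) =28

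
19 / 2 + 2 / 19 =365 / 38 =9.61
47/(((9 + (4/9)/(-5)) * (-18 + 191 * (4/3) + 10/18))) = 3807/171227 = 0.02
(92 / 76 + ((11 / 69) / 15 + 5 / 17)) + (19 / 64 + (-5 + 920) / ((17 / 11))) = 593.87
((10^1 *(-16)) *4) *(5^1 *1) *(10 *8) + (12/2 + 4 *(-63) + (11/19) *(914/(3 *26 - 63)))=-73020056/285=-256210.72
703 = 703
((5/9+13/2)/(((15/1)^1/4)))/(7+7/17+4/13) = 28067/115155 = 0.24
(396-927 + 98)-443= -876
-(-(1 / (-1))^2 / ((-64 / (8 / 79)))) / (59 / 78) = -39 / 18644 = -0.00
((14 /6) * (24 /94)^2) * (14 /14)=336 /2209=0.15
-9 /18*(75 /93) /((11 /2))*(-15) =1.10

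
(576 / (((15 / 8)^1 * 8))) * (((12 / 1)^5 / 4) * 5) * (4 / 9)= 5308416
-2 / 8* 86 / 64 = -0.34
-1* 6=-6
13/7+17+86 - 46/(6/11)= 431/21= 20.52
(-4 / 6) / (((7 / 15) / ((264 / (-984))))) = 110 / 287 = 0.38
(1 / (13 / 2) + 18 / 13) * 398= 7960 / 13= 612.31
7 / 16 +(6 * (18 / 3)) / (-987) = 2111 / 5264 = 0.40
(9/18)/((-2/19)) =-19/4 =-4.75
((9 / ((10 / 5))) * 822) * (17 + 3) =73980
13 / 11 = 1.18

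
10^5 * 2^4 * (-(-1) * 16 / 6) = 12800000 / 3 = 4266666.67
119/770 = 17/110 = 0.15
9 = 9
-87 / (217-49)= -0.52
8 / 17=0.47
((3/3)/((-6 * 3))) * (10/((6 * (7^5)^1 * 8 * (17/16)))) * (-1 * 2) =10/7714413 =0.00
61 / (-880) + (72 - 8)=56259 / 880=63.93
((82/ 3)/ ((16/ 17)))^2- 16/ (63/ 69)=3330007/ 4032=825.89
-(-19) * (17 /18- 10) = -3097 /18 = -172.06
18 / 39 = 6 / 13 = 0.46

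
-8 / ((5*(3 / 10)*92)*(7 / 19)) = -76 / 483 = -0.16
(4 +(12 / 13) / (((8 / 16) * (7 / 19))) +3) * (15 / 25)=3279 / 455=7.21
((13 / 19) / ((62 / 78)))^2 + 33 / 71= 29698872 / 24631391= 1.21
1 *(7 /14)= 1 /2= 0.50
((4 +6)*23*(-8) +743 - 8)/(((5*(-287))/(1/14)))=221/4018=0.06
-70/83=-0.84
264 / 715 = 24 / 65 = 0.37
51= 51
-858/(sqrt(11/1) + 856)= -734448/732725 + 858*sqrt(11)/732725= -1.00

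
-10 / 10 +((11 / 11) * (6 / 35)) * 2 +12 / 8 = 59 / 70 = 0.84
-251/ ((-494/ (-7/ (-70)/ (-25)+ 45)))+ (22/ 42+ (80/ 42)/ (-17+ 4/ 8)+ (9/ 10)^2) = 1030479781/ 42792750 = 24.08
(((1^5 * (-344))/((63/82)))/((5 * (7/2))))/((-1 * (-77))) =-0.33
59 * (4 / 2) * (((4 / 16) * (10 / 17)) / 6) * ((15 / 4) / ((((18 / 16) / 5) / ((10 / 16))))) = 36875 / 1224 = 30.13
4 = 4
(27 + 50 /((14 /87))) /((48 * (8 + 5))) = 197 /364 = 0.54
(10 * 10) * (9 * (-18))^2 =2624400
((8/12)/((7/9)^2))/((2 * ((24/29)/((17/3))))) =1479/392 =3.77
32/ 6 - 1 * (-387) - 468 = -227/ 3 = -75.67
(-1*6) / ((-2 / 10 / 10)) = 300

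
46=46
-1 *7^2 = -49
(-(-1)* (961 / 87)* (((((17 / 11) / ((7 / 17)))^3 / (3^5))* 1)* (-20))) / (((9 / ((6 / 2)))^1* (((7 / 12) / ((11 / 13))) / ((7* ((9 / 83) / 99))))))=-1855696304720 / 10414037721087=-0.18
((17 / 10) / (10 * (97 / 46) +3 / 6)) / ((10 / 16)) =3128 / 24825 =0.13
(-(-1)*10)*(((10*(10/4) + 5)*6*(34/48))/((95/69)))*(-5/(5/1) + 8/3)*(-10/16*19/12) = -1527.34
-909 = -909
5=5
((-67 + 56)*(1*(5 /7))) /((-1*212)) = 55 /1484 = 0.04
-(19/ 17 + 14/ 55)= -1283/ 935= -1.37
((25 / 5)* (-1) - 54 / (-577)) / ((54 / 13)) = -36803 / 31158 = -1.18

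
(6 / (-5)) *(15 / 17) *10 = -180 / 17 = -10.59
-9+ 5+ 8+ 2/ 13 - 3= 15/ 13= 1.15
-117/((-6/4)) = 78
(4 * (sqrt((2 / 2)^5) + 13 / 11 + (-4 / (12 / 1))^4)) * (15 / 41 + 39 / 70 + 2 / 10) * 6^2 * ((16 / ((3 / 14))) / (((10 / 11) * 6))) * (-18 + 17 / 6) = -3669682016 / 49815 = -73666.21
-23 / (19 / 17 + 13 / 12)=-4692 / 449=-10.45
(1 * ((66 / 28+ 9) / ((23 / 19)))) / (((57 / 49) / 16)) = 2968 / 23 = 129.04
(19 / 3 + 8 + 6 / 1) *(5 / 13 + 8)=6649 / 39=170.49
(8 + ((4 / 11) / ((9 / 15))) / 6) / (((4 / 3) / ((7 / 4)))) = 2807 / 264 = 10.63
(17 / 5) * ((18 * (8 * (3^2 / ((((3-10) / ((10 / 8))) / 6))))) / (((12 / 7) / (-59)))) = 162486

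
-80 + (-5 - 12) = -97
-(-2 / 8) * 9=2.25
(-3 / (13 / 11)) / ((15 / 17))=-187 / 65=-2.88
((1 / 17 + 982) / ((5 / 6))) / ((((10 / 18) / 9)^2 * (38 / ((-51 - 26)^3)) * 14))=-4286292921603 / 16150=-265405134.46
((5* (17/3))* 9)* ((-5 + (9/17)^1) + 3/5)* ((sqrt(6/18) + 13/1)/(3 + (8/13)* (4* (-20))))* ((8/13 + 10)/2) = 22701* sqrt(3)/601 + 885339/601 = 1538.53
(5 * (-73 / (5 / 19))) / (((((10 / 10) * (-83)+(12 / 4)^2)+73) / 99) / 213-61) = 29247669 / 1286308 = 22.74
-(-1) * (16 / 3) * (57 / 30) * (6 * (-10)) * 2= -1216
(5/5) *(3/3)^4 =1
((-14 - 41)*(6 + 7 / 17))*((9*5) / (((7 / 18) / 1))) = -4855950 / 119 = -40806.30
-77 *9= -693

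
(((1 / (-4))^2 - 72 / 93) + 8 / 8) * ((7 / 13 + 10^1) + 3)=121 / 31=3.90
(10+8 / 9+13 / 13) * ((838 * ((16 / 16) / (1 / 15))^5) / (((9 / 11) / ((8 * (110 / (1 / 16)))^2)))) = 1833146050560000000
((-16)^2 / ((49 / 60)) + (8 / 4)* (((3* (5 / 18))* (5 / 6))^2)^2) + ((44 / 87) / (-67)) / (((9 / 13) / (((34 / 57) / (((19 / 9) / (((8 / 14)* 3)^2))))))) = 313.93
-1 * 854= -854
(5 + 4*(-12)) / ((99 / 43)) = -18.68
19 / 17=1.12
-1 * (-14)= 14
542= 542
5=5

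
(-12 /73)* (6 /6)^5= -12 /73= -0.16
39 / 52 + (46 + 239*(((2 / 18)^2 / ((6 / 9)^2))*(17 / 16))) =30991 / 576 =53.80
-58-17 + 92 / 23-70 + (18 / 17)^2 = -40425 / 289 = -139.88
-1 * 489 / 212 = -489 / 212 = -2.31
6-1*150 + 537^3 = 154854009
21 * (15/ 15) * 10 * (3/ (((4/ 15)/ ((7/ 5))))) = 6615/ 2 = 3307.50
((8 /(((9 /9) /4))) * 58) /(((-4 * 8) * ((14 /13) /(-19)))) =7163 /7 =1023.29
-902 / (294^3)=-451 / 12706092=-0.00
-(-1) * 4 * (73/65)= 292/65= 4.49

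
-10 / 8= -5 / 4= -1.25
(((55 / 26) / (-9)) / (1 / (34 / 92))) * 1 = -935 / 10764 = -0.09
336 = 336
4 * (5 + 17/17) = 24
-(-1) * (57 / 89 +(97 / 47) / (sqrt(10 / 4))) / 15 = 19 / 445 +97 * sqrt(10) / 3525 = 0.13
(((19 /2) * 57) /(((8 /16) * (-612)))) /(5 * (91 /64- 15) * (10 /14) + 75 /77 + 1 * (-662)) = 444752 /178322061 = 0.00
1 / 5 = 0.20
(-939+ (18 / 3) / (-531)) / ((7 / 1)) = -166205 / 1239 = -134.14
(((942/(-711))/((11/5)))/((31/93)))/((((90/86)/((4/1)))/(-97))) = 5238776/7821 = 669.83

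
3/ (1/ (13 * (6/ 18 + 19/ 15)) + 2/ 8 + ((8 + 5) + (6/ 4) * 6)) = 0.13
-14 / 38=-0.37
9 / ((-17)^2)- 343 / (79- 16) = -14080 / 2601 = -5.41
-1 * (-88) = 88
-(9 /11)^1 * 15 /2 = -135 /22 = -6.14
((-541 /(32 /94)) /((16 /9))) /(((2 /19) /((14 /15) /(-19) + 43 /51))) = -293453007 /43520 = -6742.95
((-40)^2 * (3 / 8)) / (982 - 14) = 0.62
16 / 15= 1.07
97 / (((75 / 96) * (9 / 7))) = 21728 / 225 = 96.57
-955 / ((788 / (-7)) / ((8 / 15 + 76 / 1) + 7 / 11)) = 17024021 / 26004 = 654.67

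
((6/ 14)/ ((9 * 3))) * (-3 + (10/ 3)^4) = 9757/ 5103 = 1.91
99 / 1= 99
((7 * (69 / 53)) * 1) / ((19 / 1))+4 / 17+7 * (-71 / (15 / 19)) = -161471132 / 256785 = -628.82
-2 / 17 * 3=-6 / 17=-0.35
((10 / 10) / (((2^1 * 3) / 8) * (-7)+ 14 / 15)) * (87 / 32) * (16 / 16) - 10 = -22025 / 2072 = -10.63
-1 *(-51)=51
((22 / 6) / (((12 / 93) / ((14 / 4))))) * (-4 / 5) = -2387 / 30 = -79.57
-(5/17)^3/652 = -125/3203276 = -0.00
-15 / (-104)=15 / 104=0.14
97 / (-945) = -97 / 945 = -0.10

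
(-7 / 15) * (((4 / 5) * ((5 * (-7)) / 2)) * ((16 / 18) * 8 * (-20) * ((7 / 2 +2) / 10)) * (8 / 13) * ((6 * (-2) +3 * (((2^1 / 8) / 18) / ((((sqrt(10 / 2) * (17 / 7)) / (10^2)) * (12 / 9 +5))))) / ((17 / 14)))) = 30908416 / 9945-27044864 * sqrt(5) / 1927341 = 3076.56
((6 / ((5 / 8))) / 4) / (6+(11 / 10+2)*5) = 24 / 215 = 0.11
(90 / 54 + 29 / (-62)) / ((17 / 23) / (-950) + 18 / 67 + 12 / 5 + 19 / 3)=163230425 / 1225491163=0.13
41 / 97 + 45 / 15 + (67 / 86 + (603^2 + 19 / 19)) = 363614.20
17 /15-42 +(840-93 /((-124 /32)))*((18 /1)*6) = 1399067 /15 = 93271.13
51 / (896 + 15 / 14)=714 / 12559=0.06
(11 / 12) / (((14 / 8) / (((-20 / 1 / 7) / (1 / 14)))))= -440 / 21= -20.95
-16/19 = -0.84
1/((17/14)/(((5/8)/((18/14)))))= 245/612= 0.40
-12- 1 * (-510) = 498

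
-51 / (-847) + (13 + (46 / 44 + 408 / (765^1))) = 371977 / 25410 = 14.64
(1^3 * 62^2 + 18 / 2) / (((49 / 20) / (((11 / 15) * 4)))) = 678128 / 147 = 4613.12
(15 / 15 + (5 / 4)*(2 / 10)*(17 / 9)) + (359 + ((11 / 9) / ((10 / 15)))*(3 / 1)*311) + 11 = 74951 / 36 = 2081.97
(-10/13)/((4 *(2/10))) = -25/26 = -0.96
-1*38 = -38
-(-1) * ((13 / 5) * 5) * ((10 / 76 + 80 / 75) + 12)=97799 / 570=171.58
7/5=1.40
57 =57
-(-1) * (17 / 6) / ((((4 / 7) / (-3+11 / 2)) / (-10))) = -2975 / 24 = -123.96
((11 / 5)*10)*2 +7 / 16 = 711 / 16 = 44.44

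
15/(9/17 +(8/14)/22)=27.01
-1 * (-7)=7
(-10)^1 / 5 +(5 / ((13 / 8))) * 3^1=94 / 13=7.23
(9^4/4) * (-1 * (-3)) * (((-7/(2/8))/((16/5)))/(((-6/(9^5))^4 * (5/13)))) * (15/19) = -4032636844441887998647695/4864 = -829078298610585526037.77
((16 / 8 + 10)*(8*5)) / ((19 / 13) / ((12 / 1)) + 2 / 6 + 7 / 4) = 9360 / 43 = 217.67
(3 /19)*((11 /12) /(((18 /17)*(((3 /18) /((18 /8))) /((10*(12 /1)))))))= 221.45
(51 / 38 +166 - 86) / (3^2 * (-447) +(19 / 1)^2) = -0.02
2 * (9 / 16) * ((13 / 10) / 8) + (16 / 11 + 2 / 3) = 48661 / 21120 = 2.30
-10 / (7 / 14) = -20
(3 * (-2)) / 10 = -3 / 5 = -0.60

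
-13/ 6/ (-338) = 1/ 156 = 0.01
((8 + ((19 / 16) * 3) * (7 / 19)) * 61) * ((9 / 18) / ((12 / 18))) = 27267 / 64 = 426.05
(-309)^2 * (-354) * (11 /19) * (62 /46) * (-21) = 242043762114 /437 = 553875885.84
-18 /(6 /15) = -45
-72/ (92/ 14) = -252/ 23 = -10.96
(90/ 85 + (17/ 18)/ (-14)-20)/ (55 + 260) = -81433/ 1349460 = -0.06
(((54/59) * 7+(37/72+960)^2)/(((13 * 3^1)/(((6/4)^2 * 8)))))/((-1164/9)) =-282180707843/85707648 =-3292.36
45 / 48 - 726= -11601 / 16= -725.06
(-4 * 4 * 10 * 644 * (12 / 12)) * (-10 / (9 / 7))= 7212800 / 9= 801422.22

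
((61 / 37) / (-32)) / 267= -61 / 316128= -0.00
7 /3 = 2.33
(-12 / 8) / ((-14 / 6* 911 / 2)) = 9 / 6377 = 0.00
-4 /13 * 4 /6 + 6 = 226 /39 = 5.79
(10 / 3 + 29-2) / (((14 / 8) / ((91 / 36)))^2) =15379 / 243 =63.29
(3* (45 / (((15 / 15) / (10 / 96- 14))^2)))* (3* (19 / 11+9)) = 1181180295 / 1408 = 838906.46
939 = 939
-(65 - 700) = 635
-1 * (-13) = 13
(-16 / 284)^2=16 / 5041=0.00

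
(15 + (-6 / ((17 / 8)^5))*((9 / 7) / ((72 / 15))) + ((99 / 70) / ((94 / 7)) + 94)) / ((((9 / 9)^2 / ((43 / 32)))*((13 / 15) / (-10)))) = -657246793562445 / 388654616896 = -1691.08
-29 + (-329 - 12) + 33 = -337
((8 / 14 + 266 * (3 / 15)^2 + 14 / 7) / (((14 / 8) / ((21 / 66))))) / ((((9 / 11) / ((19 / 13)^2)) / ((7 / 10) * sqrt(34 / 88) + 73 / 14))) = 417316 * sqrt(187) / 2091375 + 60928136 / 1863225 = 35.43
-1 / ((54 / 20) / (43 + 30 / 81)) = -11710 / 729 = -16.06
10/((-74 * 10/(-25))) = 25/74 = 0.34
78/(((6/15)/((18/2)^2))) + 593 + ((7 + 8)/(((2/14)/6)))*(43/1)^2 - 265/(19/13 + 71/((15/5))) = 231524501/196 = 1181247.45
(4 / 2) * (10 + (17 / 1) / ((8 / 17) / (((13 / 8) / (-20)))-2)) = 13463 / 861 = 15.64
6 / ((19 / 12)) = 72 / 19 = 3.79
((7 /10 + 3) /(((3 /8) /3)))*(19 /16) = 703 /20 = 35.15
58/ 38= 29/ 19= 1.53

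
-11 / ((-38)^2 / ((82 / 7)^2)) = -18491 / 17689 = -1.05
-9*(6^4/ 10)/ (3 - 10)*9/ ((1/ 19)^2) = 18948168/ 35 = 541376.23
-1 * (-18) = 18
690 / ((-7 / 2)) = -1380 / 7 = -197.14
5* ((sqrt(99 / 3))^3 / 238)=165* sqrt(33) / 238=3.98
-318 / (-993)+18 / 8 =3403 / 1324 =2.57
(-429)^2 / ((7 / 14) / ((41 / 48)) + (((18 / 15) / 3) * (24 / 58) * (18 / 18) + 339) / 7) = 2552955405 / 680233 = 3753.06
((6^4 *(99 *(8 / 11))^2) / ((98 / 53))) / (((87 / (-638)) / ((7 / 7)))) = -1305621504 / 49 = -26645336.82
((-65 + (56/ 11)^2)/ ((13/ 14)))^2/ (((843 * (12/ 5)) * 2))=5479043045/ 12515156082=0.44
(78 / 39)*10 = 20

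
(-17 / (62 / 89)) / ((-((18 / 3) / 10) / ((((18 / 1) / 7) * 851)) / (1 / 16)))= 19313445 / 3472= 5562.63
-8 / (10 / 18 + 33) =-36 / 151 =-0.24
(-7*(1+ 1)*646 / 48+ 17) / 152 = -2057 / 1824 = -1.13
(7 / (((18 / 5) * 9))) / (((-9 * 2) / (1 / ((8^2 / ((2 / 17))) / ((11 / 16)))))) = -385 / 25380864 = -0.00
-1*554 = -554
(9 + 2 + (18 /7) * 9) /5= 239 /35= 6.83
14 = 14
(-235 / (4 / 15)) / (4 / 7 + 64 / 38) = -6251 / 16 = -390.69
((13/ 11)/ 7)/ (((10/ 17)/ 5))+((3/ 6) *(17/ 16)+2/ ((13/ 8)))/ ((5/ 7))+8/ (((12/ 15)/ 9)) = 15039327/ 160160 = 93.90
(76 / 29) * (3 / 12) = 19 / 29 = 0.66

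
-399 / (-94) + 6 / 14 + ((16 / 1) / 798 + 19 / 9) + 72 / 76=872215 / 112518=7.75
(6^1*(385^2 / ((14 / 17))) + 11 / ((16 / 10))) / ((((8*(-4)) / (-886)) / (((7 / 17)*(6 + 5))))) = 294700449505 / 2176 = 135432191.87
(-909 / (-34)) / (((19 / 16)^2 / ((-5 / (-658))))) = 290880 / 2019073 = 0.14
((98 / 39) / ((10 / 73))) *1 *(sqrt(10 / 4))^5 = 17885 *sqrt(10) / 312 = 181.27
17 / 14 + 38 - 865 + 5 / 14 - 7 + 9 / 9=-5820 / 7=-831.43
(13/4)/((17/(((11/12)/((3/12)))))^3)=17303/530604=0.03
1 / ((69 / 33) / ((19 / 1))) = 209 / 23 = 9.09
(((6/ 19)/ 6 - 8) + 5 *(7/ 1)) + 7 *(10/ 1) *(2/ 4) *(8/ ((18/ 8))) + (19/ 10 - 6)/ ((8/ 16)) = 122519/ 855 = 143.30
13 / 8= 1.62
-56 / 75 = -0.75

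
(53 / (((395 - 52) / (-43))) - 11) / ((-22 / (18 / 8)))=13617 / 7546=1.80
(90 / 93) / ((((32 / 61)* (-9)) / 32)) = -610 / 93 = -6.56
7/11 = 0.64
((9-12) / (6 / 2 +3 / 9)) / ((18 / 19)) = -19 / 20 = -0.95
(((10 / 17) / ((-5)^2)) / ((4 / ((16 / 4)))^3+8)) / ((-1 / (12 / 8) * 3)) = -1 / 765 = -0.00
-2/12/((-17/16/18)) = 48/17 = 2.82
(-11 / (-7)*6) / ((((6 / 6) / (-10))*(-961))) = 660 / 6727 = 0.10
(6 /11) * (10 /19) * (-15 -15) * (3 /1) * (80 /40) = -10800 /209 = -51.67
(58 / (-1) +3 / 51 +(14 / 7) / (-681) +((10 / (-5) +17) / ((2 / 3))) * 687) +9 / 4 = 713226827 / 46308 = 15401.81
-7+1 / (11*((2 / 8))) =-73 / 11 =-6.64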